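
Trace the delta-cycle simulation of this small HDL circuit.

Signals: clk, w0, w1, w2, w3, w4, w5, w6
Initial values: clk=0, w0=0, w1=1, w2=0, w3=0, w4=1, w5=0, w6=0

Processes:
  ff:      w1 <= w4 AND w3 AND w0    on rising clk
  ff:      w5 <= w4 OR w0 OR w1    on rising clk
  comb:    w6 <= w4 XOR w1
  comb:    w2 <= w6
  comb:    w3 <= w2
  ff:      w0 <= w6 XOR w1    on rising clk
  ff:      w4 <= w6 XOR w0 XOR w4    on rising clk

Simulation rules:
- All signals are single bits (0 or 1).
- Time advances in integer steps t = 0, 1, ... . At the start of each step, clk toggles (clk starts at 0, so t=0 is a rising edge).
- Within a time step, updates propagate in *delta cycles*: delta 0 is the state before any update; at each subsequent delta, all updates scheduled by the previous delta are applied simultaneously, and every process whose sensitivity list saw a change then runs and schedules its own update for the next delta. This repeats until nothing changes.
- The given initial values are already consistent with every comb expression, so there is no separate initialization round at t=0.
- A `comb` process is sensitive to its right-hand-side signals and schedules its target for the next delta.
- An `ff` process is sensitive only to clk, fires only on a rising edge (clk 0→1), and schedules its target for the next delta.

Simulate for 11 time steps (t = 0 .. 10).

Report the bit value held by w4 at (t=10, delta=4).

t=0 Δ0: clk=0 w4=1 w3=0 w2=0 w6=0 w1=1 w0=0 w5=0
  Δ1: clk:0→1
  Δ2: w1:1→0, w0:0→1, w5:0→1
  Δ3: w6:0→1
  Δ4: w2:0→1
  Δ5: w3:0→1
  (5Δ to stable)
t=1 Δ0: clk=1 w4=1 w3=1 w2=1 w6=1 w1=0 w0=1 w5=1
  Δ1: clk:1→0
  (1Δ to stable)
t=2 Δ0: clk=0 w4=1 w3=1 w2=1 w6=1 w1=0 w0=1 w5=1
  Δ1: clk:0→1
  Δ2: w1:0→1
  Δ3: w6:1→0
  Δ4: w2:1→0
  Δ5: w3:1→0
  (5Δ to stable)
t=3 Δ0: clk=1 w4=1 w3=0 w2=0 w6=0 w1=1 w0=1 w5=1
  Δ1: clk:1→0
  (1Δ to stable)
t=4 Δ0: clk=0 w4=1 w3=0 w2=0 w6=0 w1=1 w0=1 w5=1
  Δ1: clk:0→1
  Δ2: w4:1→0, w1:1→0
  (2Δ to stable)
t=5 Δ0: clk=1 w4=0 w3=0 w2=0 w6=0 w1=0 w0=1 w5=1
  Δ1: clk:1→0
  (1Δ to stable)
t=6 Δ0: clk=0 w4=0 w3=0 w2=0 w6=0 w1=0 w0=1 w5=1
  Δ1: clk:0→1
  Δ2: w4:0→1, w0:1→0
  Δ3: w6:0→1
  Δ4: w2:0→1
  Δ5: w3:0→1
  (5Δ to stable)
t=7 Δ0: clk=1 w4=1 w3=1 w2=1 w6=1 w1=0 w0=0 w5=1
  Δ1: clk:1→0
  (1Δ to stable)
t=8 Δ0: clk=0 w4=1 w3=1 w2=1 w6=1 w1=0 w0=0 w5=1
  Δ1: clk:0→1
  Δ2: w4:1→0, w0:0→1
  Δ3: w6:1→0
  Δ4: w2:1→0
  Δ5: w3:1→0
  (5Δ to stable)
t=9 Δ0: clk=1 w4=0 w3=0 w2=0 w6=0 w1=0 w0=1 w5=1
  Δ1: clk:1→0
  (1Δ to stable)
t=10 Δ0: clk=0 w4=0 w3=0 w2=0 w6=0 w1=0 w0=1 w5=1
  Δ1: clk:0→1
  Δ2: w4:0→1, w0:1→0
  Δ3: w6:0→1
  Δ4: w2:0→1
  Δ5: w3:0→1
  (5Δ to stable)

1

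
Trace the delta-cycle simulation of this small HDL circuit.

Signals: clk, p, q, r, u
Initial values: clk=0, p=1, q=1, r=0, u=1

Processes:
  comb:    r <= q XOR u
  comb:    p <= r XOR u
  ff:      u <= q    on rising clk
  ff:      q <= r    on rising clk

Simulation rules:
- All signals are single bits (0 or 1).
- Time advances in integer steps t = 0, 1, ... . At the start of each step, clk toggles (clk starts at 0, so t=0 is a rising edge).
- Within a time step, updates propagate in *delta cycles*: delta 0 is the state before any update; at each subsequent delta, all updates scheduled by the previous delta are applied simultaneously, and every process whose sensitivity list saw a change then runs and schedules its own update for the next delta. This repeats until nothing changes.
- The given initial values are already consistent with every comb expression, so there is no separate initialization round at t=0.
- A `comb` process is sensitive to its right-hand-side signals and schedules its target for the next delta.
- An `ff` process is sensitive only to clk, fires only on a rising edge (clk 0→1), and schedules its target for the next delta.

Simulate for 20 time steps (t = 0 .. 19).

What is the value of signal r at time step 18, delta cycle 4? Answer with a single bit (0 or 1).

[bits: q,p,r,u,clk]
t=0: Δ0=11010 Δ1=11011 Δ2=01011 Δ3=01111 Δ4=00111 | 4Δ
t=1: Δ0=00111 Δ1=00110 | 1Δ
t=2: Δ0=00110 Δ1=00111 Δ2=10101 Δ3=11101 | 3Δ
t=3: Δ0=11101 Δ1=11100 | 1Δ
t=4: Δ0=11100 Δ1=11101 Δ2=11111 Δ3=10011 Δ4=11011 | 4Δ
t=5: Δ0=11011 Δ1=11010 | 1Δ
t=6: Δ0=11010 Δ1=11011 Δ2=01011 Δ3=01111 Δ4=00111 | 4Δ
t=7: Δ0=00111 Δ1=00110 | 1Δ
t=8: Δ0=00110 Δ1=00111 Δ2=10101 Δ3=11101 | 3Δ
t=9: Δ0=11101 Δ1=11100 | 1Δ
t=10: Δ0=11100 Δ1=11101 Δ2=11111 Δ3=10011 Δ4=11011 | 4Δ
t=11: Δ0=11011 Δ1=11010 | 1Δ
t=12: Δ0=11010 Δ1=11011 Δ2=01011 Δ3=01111 Δ4=00111 | 4Δ
t=13: Δ0=00111 Δ1=00110 | 1Δ
t=14: Δ0=00110 Δ1=00111 Δ2=10101 Δ3=11101 | 3Δ
t=15: Δ0=11101 Δ1=11100 | 1Δ
t=16: Δ0=11100 Δ1=11101 Δ2=11111 Δ3=10011 Δ4=11011 | 4Δ
t=17: Δ0=11011 Δ1=11010 | 1Δ
t=18: Δ0=11010 Δ1=11011 Δ2=01011 Δ3=01111 Δ4=00111 | 4Δ
t=19: Δ0=00111 Δ1=00110 | 1Δ

1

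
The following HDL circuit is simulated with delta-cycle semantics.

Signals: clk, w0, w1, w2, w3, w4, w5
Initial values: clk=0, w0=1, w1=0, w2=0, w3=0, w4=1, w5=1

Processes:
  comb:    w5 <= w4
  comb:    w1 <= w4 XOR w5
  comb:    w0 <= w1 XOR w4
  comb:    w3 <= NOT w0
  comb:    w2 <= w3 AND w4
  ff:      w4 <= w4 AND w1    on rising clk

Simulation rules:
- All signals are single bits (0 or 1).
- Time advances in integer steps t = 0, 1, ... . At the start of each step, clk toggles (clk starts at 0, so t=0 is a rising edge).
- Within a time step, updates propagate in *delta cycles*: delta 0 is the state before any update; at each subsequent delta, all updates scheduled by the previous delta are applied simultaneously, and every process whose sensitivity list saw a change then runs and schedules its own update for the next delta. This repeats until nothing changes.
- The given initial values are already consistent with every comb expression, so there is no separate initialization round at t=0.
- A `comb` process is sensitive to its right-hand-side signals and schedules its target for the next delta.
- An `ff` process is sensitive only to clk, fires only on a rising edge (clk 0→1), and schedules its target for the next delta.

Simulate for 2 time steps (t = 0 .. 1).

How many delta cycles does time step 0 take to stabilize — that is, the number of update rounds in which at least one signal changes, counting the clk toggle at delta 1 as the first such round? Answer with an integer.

[bits: clk,w3,w4,w5,w1,w0,w2]
t=0: Δ0=0011010 Δ1=1011010 Δ2=1001010 Δ3=1000100 Δ4=1100010 Δ5=1000000 Δ6=1100000 | 6Δ
t=1: Δ0=1100000 Δ1=0100000 | 1Δ

6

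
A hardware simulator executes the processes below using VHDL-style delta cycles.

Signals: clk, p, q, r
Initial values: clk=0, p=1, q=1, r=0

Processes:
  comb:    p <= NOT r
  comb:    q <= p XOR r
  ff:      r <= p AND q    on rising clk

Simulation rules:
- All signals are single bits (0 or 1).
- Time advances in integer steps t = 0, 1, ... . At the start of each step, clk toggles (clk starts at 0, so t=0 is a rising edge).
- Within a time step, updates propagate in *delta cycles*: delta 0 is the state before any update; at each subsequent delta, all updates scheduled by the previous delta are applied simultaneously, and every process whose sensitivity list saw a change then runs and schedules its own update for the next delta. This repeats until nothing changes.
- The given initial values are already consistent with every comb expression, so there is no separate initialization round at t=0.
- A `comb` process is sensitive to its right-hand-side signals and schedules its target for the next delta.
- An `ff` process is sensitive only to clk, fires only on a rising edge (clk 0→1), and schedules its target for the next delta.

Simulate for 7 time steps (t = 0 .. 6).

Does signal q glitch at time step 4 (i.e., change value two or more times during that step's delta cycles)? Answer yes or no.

t=0 Δ0: r=0 clk=0 p=1 q=1
  Δ1: clk:0→1
  Δ2: r:0→1
  Δ3: p:1→0, q:1→0
  Δ4: q:0→1
  (4Δ to stable)
t=1 Δ0: r=1 clk=1 p=0 q=1
  Δ1: clk:1→0
  (1Δ to stable)
t=2 Δ0: r=1 clk=0 p=0 q=1
  Δ1: clk:0→1
  Δ2: r:1→0
  Δ3: p:0→1, q:1→0
  Δ4: q:0→1
  (4Δ to stable)
t=3 Δ0: r=0 clk=1 p=1 q=1
  Δ1: clk:1→0
  (1Δ to stable)
t=4 Δ0: r=0 clk=0 p=1 q=1
  Δ1: clk:0→1
  Δ2: r:0→1
  Δ3: p:1→0, q:1→0
  Δ4: q:0→1
  (4Δ to stable)
t=5 Δ0: r=1 clk=1 p=0 q=1
  Δ1: clk:1→0
  (1Δ to stable)
t=6 Δ0: r=1 clk=0 p=0 q=1
  Δ1: clk:0→1
  Δ2: r:1→0
  Δ3: p:0→1, q:1→0
  Δ4: q:0→1
  (4Δ to stable)

yes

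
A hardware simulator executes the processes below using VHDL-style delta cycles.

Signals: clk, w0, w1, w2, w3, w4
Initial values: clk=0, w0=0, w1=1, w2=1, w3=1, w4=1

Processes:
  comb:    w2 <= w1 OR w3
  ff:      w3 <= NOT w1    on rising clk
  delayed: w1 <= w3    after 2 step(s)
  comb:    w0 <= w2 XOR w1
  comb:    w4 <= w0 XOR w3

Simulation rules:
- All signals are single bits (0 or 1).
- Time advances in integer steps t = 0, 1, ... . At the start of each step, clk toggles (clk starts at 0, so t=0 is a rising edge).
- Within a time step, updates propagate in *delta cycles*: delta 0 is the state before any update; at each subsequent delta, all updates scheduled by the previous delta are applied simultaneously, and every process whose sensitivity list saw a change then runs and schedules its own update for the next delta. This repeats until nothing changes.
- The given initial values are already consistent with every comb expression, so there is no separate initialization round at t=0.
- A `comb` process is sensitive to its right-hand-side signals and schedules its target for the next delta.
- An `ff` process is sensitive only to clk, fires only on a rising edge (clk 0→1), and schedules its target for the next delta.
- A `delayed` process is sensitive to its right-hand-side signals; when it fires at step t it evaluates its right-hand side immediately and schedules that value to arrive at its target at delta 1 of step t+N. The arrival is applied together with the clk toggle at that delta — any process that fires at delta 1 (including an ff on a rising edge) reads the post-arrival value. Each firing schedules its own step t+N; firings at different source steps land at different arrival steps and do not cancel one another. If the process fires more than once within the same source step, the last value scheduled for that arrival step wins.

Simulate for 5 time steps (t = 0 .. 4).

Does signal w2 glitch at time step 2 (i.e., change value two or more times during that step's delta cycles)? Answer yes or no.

t0.Δ0 w1=1 w0=0 w3=1 w2=1 w4=1 clk=0
t0.Δ1 w1=1 w0=0 w3=1 w2=1 w4=1 clk=1
t0.Δ2 w1=1 w0=0 w3=0 w2=1 w4=1 clk=1
t0.Δ3 w1=1 w0=0 w3=0 w2=1 w4=0 clk=1
t1.Δ0 w1=1 w0=0 w3=0 w2=1 w4=0 clk=1
t1.Δ1 w1=1 w0=0 w3=0 w2=1 w4=0 clk=0
t2.Δ0 w1=1 w0=0 w3=0 w2=1 w4=0 clk=0
t2.Δ1 w1=0 w0=0 w3=0 w2=1 w4=0 clk=1
t2.Δ2 w1=0 w0=1 w3=1 w2=0 w4=0 clk=1
t2.Δ3 w1=0 w0=0 w3=1 w2=1 w4=0 clk=1
t2.Δ4 w1=0 w0=1 w3=1 w2=1 w4=1 clk=1
t2.Δ5 w1=0 w0=1 w3=1 w2=1 w4=0 clk=1
t3.Δ0 w1=0 w0=1 w3=1 w2=1 w4=0 clk=1
t3.Δ1 w1=0 w0=1 w3=1 w2=1 w4=0 clk=0
t4.Δ0 w1=0 w0=1 w3=1 w2=1 w4=0 clk=0
t4.Δ1 w1=1 w0=1 w3=1 w2=1 w4=0 clk=1
t4.Δ2 w1=1 w0=0 w3=0 w2=1 w4=0 clk=1

yes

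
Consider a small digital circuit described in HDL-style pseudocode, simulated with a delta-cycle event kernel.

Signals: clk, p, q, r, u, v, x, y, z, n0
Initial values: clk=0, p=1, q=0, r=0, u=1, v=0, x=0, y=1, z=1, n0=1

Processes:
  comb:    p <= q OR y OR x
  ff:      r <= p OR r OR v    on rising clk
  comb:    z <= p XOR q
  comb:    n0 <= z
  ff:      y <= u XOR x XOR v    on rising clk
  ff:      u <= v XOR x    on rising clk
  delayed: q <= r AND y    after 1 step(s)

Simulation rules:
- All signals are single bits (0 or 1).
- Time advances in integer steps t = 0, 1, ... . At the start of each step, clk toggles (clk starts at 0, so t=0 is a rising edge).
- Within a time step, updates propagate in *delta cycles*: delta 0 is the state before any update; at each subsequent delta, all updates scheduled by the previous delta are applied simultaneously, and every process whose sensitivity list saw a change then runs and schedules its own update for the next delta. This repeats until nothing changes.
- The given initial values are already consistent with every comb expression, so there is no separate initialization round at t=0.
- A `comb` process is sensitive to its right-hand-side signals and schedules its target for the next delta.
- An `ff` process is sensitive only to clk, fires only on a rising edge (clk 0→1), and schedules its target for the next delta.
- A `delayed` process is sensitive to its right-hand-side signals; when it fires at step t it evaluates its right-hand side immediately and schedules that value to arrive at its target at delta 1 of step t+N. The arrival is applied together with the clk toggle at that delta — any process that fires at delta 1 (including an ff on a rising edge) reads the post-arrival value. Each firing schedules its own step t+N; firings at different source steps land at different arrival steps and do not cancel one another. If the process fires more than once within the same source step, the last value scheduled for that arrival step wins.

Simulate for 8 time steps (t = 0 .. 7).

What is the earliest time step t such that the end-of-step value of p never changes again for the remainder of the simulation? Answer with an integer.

3

t=0 Δ0: x=0 v=0 z=1 p=1 u=1 clk=0 q=0 n0=1 y=1 r=0
  Δ1: clk:0→1
  Δ2: u:1→0, r:0→1
  (2Δ to stable)
t=1 Δ0: x=0 v=0 z=1 p=1 u=0 clk=1 q=0 n0=1 y=1 r=1
  Δ1: clk:1→0, q:0→1
  Δ2: z:1→0
  Δ3: n0:1→0
  (3Δ to stable)
t=2 Δ0: x=0 v=0 z=0 p=1 u=0 clk=0 q=1 n0=0 y=1 r=1
  Δ1: clk:0→1
  Δ2: y:1→0
  (2Δ to stable)
t=3 Δ0: x=0 v=0 z=0 p=1 u=0 clk=1 q=1 n0=0 y=0 r=1
  Δ1: clk:1→0, q:1→0
  Δ2: z:0→1, p:1→0
  Δ3: z:1→0, n0:0→1
  Δ4: n0:1→0
  (4Δ to stable)
t=4 Δ0: x=0 v=0 z=0 p=0 u=0 clk=0 q=0 n0=0 y=0 r=1
  Δ1: clk:0→1
  (1Δ to stable)
t=5 Δ0: x=0 v=0 z=0 p=0 u=0 clk=1 q=0 n0=0 y=0 r=1
  Δ1: clk:1→0
  (1Δ to stable)
t=6 Δ0: x=0 v=0 z=0 p=0 u=0 clk=0 q=0 n0=0 y=0 r=1
  Δ1: clk:0→1
  (1Δ to stable)
t=7 Δ0: x=0 v=0 z=0 p=0 u=0 clk=1 q=0 n0=0 y=0 r=1
  Δ1: clk:1→0
  (1Δ to stable)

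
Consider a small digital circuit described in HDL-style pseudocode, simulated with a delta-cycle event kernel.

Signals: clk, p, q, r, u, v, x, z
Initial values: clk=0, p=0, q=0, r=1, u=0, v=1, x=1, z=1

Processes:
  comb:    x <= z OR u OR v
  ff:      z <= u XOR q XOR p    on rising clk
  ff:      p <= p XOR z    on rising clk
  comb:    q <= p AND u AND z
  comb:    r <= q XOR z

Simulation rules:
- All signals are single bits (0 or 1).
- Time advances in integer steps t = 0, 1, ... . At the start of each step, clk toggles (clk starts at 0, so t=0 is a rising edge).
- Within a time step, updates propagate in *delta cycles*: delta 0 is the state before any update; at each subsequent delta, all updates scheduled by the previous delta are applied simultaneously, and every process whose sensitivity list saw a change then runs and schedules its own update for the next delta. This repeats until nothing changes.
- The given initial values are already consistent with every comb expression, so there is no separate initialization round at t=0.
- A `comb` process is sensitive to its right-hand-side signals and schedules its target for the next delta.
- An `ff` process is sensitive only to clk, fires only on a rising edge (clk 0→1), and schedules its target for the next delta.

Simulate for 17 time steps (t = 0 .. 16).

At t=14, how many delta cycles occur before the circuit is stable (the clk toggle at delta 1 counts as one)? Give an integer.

t0.Δ0 p=0 u=0 x=1 q=0 v=1 r=1 clk=0 z=1
t0.Δ1 p=0 u=0 x=1 q=0 v=1 r=1 clk=1 z=1
t0.Δ2 p=1 u=0 x=1 q=0 v=1 r=1 clk=1 z=0
t0.Δ3 p=1 u=0 x=1 q=0 v=1 r=0 clk=1 z=0
t1.Δ0 p=1 u=0 x=1 q=0 v=1 r=0 clk=1 z=0
t1.Δ1 p=1 u=0 x=1 q=0 v=1 r=0 clk=0 z=0
t2.Δ0 p=1 u=0 x=1 q=0 v=1 r=0 clk=0 z=0
t2.Δ1 p=1 u=0 x=1 q=0 v=1 r=0 clk=1 z=0
t2.Δ2 p=1 u=0 x=1 q=0 v=1 r=0 clk=1 z=1
t2.Δ3 p=1 u=0 x=1 q=0 v=1 r=1 clk=1 z=1
t3.Δ0 p=1 u=0 x=1 q=0 v=1 r=1 clk=1 z=1
t3.Δ1 p=1 u=0 x=1 q=0 v=1 r=1 clk=0 z=1
t4.Δ0 p=1 u=0 x=1 q=0 v=1 r=1 clk=0 z=1
t4.Δ1 p=1 u=0 x=1 q=0 v=1 r=1 clk=1 z=1
t4.Δ2 p=0 u=0 x=1 q=0 v=1 r=1 clk=1 z=1
t5.Δ0 p=0 u=0 x=1 q=0 v=1 r=1 clk=1 z=1
t5.Δ1 p=0 u=0 x=1 q=0 v=1 r=1 clk=0 z=1
t6.Δ0 p=0 u=0 x=1 q=0 v=1 r=1 clk=0 z=1
t6.Δ1 p=0 u=0 x=1 q=0 v=1 r=1 clk=1 z=1
t6.Δ2 p=1 u=0 x=1 q=0 v=1 r=1 clk=1 z=0
t6.Δ3 p=1 u=0 x=1 q=0 v=1 r=0 clk=1 z=0
t7.Δ0 p=1 u=0 x=1 q=0 v=1 r=0 clk=1 z=0
t7.Δ1 p=1 u=0 x=1 q=0 v=1 r=0 clk=0 z=0
t8.Δ0 p=1 u=0 x=1 q=0 v=1 r=0 clk=0 z=0
t8.Δ1 p=1 u=0 x=1 q=0 v=1 r=0 clk=1 z=0
t8.Δ2 p=1 u=0 x=1 q=0 v=1 r=0 clk=1 z=1
t8.Δ3 p=1 u=0 x=1 q=0 v=1 r=1 clk=1 z=1
t9.Δ0 p=1 u=0 x=1 q=0 v=1 r=1 clk=1 z=1
t9.Δ1 p=1 u=0 x=1 q=0 v=1 r=1 clk=0 z=1
t10.Δ0 p=1 u=0 x=1 q=0 v=1 r=1 clk=0 z=1
t10.Δ1 p=1 u=0 x=1 q=0 v=1 r=1 clk=1 z=1
t10.Δ2 p=0 u=0 x=1 q=0 v=1 r=1 clk=1 z=1
t11.Δ0 p=0 u=0 x=1 q=0 v=1 r=1 clk=1 z=1
t11.Δ1 p=0 u=0 x=1 q=0 v=1 r=1 clk=0 z=1
t12.Δ0 p=0 u=0 x=1 q=0 v=1 r=1 clk=0 z=1
t12.Δ1 p=0 u=0 x=1 q=0 v=1 r=1 clk=1 z=1
t12.Δ2 p=1 u=0 x=1 q=0 v=1 r=1 clk=1 z=0
t12.Δ3 p=1 u=0 x=1 q=0 v=1 r=0 clk=1 z=0
t13.Δ0 p=1 u=0 x=1 q=0 v=1 r=0 clk=1 z=0
t13.Δ1 p=1 u=0 x=1 q=0 v=1 r=0 clk=0 z=0
t14.Δ0 p=1 u=0 x=1 q=0 v=1 r=0 clk=0 z=0
t14.Δ1 p=1 u=0 x=1 q=0 v=1 r=0 clk=1 z=0
t14.Δ2 p=1 u=0 x=1 q=0 v=1 r=0 clk=1 z=1
t14.Δ3 p=1 u=0 x=1 q=0 v=1 r=1 clk=1 z=1
t15.Δ0 p=1 u=0 x=1 q=0 v=1 r=1 clk=1 z=1
t15.Δ1 p=1 u=0 x=1 q=0 v=1 r=1 clk=0 z=1
t16.Δ0 p=1 u=0 x=1 q=0 v=1 r=1 clk=0 z=1
t16.Δ1 p=1 u=0 x=1 q=0 v=1 r=1 clk=1 z=1
t16.Δ2 p=0 u=0 x=1 q=0 v=1 r=1 clk=1 z=1

3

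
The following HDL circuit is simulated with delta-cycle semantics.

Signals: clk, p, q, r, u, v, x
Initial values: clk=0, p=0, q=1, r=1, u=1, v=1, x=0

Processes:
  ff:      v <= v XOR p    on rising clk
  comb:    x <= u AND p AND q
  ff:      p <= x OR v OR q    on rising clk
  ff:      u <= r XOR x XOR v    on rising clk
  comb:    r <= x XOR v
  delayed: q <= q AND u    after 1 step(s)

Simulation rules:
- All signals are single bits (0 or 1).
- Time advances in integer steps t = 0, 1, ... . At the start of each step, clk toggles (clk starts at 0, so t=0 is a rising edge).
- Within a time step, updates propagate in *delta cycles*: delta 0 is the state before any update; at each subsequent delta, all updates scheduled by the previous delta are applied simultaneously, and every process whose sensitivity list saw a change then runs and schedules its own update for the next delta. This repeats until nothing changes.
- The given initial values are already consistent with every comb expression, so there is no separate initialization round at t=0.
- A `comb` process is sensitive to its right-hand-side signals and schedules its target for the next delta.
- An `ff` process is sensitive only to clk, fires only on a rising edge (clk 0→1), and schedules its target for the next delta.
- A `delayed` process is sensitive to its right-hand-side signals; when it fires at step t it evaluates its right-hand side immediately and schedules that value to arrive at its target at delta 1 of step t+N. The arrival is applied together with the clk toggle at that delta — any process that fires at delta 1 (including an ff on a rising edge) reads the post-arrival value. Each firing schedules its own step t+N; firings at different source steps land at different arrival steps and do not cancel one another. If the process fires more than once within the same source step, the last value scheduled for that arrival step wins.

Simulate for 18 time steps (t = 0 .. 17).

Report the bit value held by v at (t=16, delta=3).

1

t0.Δ0 r=1 u=1 v=1 p=0 clk=0 x=0 q=1
t0.Δ1 r=1 u=1 v=1 p=0 clk=1 x=0 q=1
t0.Δ2 r=1 u=0 v=1 p=1 clk=1 x=0 q=1
t1.Δ0 r=1 u=0 v=1 p=1 clk=1 x=0 q=1
t1.Δ1 r=1 u=0 v=1 p=1 clk=0 x=0 q=0
t2.Δ0 r=1 u=0 v=1 p=1 clk=0 x=0 q=0
t2.Δ1 r=1 u=0 v=1 p=1 clk=1 x=0 q=0
t2.Δ2 r=1 u=0 v=0 p=1 clk=1 x=0 q=0
t2.Δ3 r=0 u=0 v=0 p=1 clk=1 x=0 q=0
t3.Δ0 r=0 u=0 v=0 p=1 clk=1 x=0 q=0
t3.Δ1 r=0 u=0 v=0 p=1 clk=0 x=0 q=0
t4.Δ0 r=0 u=0 v=0 p=1 clk=0 x=0 q=0
t4.Δ1 r=0 u=0 v=0 p=1 clk=1 x=0 q=0
t4.Δ2 r=0 u=0 v=1 p=0 clk=1 x=0 q=0
t4.Δ3 r=1 u=0 v=1 p=0 clk=1 x=0 q=0
t5.Δ0 r=1 u=0 v=1 p=0 clk=1 x=0 q=0
t5.Δ1 r=1 u=0 v=1 p=0 clk=0 x=0 q=0
t6.Δ0 r=1 u=0 v=1 p=0 clk=0 x=0 q=0
t6.Δ1 r=1 u=0 v=1 p=0 clk=1 x=0 q=0
t6.Δ2 r=1 u=0 v=1 p=1 clk=1 x=0 q=0
t7.Δ0 r=1 u=0 v=1 p=1 clk=1 x=0 q=0
t7.Δ1 r=1 u=0 v=1 p=1 clk=0 x=0 q=0
t8.Δ0 r=1 u=0 v=1 p=1 clk=0 x=0 q=0
t8.Δ1 r=1 u=0 v=1 p=1 clk=1 x=0 q=0
t8.Δ2 r=1 u=0 v=0 p=1 clk=1 x=0 q=0
t8.Δ3 r=0 u=0 v=0 p=1 clk=1 x=0 q=0
t9.Δ0 r=0 u=0 v=0 p=1 clk=1 x=0 q=0
t9.Δ1 r=0 u=0 v=0 p=1 clk=0 x=0 q=0
t10.Δ0 r=0 u=0 v=0 p=1 clk=0 x=0 q=0
t10.Δ1 r=0 u=0 v=0 p=1 clk=1 x=0 q=0
t10.Δ2 r=0 u=0 v=1 p=0 clk=1 x=0 q=0
t10.Δ3 r=1 u=0 v=1 p=0 clk=1 x=0 q=0
t11.Δ0 r=1 u=0 v=1 p=0 clk=1 x=0 q=0
t11.Δ1 r=1 u=0 v=1 p=0 clk=0 x=0 q=0
t12.Δ0 r=1 u=0 v=1 p=0 clk=0 x=0 q=0
t12.Δ1 r=1 u=0 v=1 p=0 clk=1 x=0 q=0
t12.Δ2 r=1 u=0 v=1 p=1 clk=1 x=0 q=0
t13.Δ0 r=1 u=0 v=1 p=1 clk=1 x=0 q=0
t13.Δ1 r=1 u=0 v=1 p=1 clk=0 x=0 q=0
t14.Δ0 r=1 u=0 v=1 p=1 clk=0 x=0 q=0
t14.Δ1 r=1 u=0 v=1 p=1 clk=1 x=0 q=0
t14.Δ2 r=1 u=0 v=0 p=1 clk=1 x=0 q=0
t14.Δ3 r=0 u=0 v=0 p=1 clk=1 x=0 q=0
t15.Δ0 r=0 u=0 v=0 p=1 clk=1 x=0 q=0
t15.Δ1 r=0 u=0 v=0 p=1 clk=0 x=0 q=0
t16.Δ0 r=0 u=0 v=0 p=1 clk=0 x=0 q=0
t16.Δ1 r=0 u=0 v=0 p=1 clk=1 x=0 q=0
t16.Δ2 r=0 u=0 v=1 p=0 clk=1 x=0 q=0
t16.Δ3 r=1 u=0 v=1 p=0 clk=1 x=0 q=0
t17.Δ0 r=1 u=0 v=1 p=0 clk=1 x=0 q=0
t17.Δ1 r=1 u=0 v=1 p=0 clk=0 x=0 q=0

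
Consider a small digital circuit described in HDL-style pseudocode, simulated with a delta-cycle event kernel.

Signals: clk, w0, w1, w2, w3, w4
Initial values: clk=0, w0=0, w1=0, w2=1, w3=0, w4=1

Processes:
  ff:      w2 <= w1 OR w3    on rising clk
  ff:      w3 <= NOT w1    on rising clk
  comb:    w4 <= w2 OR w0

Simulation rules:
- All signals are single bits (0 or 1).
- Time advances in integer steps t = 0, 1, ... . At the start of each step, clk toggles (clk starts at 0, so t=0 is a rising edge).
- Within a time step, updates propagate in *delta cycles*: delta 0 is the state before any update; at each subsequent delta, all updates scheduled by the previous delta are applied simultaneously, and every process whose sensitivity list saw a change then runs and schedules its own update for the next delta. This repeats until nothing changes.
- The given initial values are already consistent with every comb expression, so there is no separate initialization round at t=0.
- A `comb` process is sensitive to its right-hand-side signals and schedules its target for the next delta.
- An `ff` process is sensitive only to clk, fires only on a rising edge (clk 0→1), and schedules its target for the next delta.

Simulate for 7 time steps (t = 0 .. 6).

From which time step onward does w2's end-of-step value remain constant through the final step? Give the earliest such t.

[bits: w3,clk,w1,w0,w2,w4]
t=0: Δ0=000011 Δ1=010011 Δ2=110001 Δ3=110000 | 3Δ
t=1: Δ0=110000 Δ1=100000 | 1Δ
t=2: Δ0=100000 Δ1=110000 Δ2=110010 Δ3=110011 | 3Δ
t=3: Δ0=110011 Δ1=100011 | 1Δ
t=4: Δ0=100011 Δ1=110011 | 1Δ
t=5: Δ0=110011 Δ1=100011 | 1Δ
t=6: Δ0=100011 Δ1=110011 | 1Δ

2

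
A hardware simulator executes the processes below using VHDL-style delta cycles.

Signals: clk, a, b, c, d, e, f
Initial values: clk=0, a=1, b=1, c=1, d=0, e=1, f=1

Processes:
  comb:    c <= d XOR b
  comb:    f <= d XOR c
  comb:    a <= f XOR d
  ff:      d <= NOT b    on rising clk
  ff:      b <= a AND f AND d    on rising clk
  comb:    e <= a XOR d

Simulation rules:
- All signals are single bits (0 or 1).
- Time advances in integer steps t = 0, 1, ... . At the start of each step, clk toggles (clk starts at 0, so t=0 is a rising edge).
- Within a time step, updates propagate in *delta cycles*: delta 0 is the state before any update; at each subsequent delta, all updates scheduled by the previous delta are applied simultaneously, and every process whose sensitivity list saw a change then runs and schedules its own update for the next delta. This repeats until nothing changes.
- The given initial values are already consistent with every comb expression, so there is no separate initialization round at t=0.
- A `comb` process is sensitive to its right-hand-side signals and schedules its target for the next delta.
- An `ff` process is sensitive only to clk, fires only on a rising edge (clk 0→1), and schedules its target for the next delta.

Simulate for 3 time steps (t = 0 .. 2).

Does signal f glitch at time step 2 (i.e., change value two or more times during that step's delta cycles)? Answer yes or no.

yes

t0.Δ0 clk=0 e=1 c=1 f=1 d=0 a=1 b=1
t0.Δ1 clk=1 e=1 c=1 f=1 d=0 a=1 b=1
t0.Δ2 clk=1 e=1 c=1 f=1 d=0 a=1 b=0
t0.Δ3 clk=1 e=1 c=0 f=1 d=0 a=1 b=0
t0.Δ4 clk=1 e=1 c=0 f=0 d=0 a=1 b=0
t0.Δ5 clk=1 e=1 c=0 f=0 d=0 a=0 b=0
t0.Δ6 clk=1 e=0 c=0 f=0 d=0 a=0 b=0
t1.Δ0 clk=1 e=0 c=0 f=0 d=0 a=0 b=0
t1.Δ1 clk=0 e=0 c=0 f=0 d=0 a=0 b=0
t2.Δ0 clk=0 e=0 c=0 f=0 d=0 a=0 b=0
t2.Δ1 clk=1 e=0 c=0 f=0 d=0 a=0 b=0
t2.Δ2 clk=1 e=0 c=0 f=0 d=1 a=0 b=0
t2.Δ3 clk=1 e=1 c=1 f=1 d=1 a=1 b=0
t2.Δ4 clk=1 e=0 c=1 f=0 d=1 a=0 b=0
t2.Δ5 clk=1 e=1 c=1 f=0 d=1 a=1 b=0
t2.Δ6 clk=1 e=0 c=1 f=0 d=1 a=1 b=0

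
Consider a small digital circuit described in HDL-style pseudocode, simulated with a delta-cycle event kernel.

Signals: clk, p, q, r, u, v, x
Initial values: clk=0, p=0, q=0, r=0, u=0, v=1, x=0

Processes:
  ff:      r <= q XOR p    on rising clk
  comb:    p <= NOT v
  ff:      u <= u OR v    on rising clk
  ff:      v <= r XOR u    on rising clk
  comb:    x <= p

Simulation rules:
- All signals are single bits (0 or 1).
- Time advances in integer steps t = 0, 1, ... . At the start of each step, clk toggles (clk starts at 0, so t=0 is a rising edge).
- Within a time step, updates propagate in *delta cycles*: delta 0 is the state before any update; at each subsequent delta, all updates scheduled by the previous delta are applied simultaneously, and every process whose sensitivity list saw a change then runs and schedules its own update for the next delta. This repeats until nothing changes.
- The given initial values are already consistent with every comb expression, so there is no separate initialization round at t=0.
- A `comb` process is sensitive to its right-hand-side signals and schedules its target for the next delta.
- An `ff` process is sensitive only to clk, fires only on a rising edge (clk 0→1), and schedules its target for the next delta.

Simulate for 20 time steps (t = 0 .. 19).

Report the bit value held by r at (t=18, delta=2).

t=0 Δ0: r=0 u=0 clk=0 v=1 q=0 p=0 x=0
  Δ1: clk:0→1
  Δ2: u:0→1, v:1→0
  Δ3: p:0→1
  Δ4: x:0→1
  (4Δ to stable)
t=1 Δ0: r=0 u=1 clk=1 v=0 q=0 p=1 x=1
  Δ1: clk:1→0
  (1Δ to stable)
t=2 Δ0: r=0 u=1 clk=0 v=0 q=0 p=1 x=1
  Δ1: clk:0→1
  Δ2: r:0→1, v:0→1
  Δ3: p:1→0
  Δ4: x:1→0
  (4Δ to stable)
t=3 Δ0: r=1 u=1 clk=1 v=1 q=0 p=0 x=0
  Δ1: clk:1→0
  (1Δ to stable)
t=4 Δ0: r=1 u=1 clk=0 v=1 q=0 p=0 x=0
  Δ1: clk:0→1
  Δ2: r:1→0, v:1→0
  Δ3: p:0→1
  Δ4: x:0→1
  (4Δ to stable)
t=5 Δ0: r=0 u=1 clk=1 v=0 q=0 p=1 x=1
  Δ1: clk:1→0
  (1Δ to stable)
t=6 Δ0: r=0 u=1 clk=0 v=0 q=0 p=1 x=1
  Δ1: clk:0→1
  Δ2: r:0→1, v:0→1
  Δ3: p:1→0
  Δ4: x:1→0
  (4Δ to stable)
t=7 Δ0: r=1 u=1 clk=1 v=1 q=0 p=0 x=0
  Δ1: clk:1→0
  (1Δ to stable)
t=8 Δ0: r=1 u=1 clk=0 v=1 q=0 p=0 x=0
  Δ1: clk:0→1
  Δ2: r:1→0, v:1→0
  Δ3: p:0→1
  Δ4: x:0→1
  (4Δ to stable)
t=9 Δ0: r=0 u=1 clk=1 v=0 q=0 p=1 x=1
  Δ1: clk:1→0
  (1Δ to stable)
t=10 Δ0: r=0 u=1 clk=0 v=0 q=0 p=1 x=1
  Δ1: clk:0→1
  Δ2: r:0→1, v:0→1
  Δ3: p:1→0
  Δ4: x:1→0
  (4Δ to stable)
t=11 Δ0: r=1 u=1 clk=1 v=1 q=0 p=0 x=0
  Δ1: clk:1→0
  (1Δ to stable)
t=12 Δ0: r=1 u=1 clk=0 v=1 q=0 p=0 x=0
  Δ1: clk:0→1
  Δ2: r:1→0, v:1→0
  Δ3: p:0→1
  Δ4: x:0→1
  (4Δ to stable)
t=13 Δ0: r=0 u=1 clk=1 v=0 q=0 p=1 x=1
  Δ1: clk:1→0
  (1Δ to stable)
t=14 Δ0: r=0 u=1 clk=0 v=0 q=0 p=1 x=1
  Δ1: clk:0→1
  Δ2: r:0→1, v:0→1
  Δ3: p:1→0
  Δ4: x:1→0
  (4Δ to stable)
t=15 Δ0: r=1 u=1 clk=1 v=1 q=0 p=0 x=0
  Δ1: clk:1→0
  (1Δ to stable)
t=16 Δ0: r=1 u=1 clk=0 v=1 q=0 p=0 x=0
  Δ1: clk:0→1
  Δ2: r:1→0, v:1→0
  Δ3: p:0→1
  Δ4: x:0→1
  (4Δ to stable)
t=17 Δ0: r=0 u=1 clk=1 v=0 q=0 p=1 x=1
  Δ1: clk:1→0
  (1Δ to stable)
t=18 Δ0: r=0 u=1 clk=0 v=0 q=0 p=1 x=1
  Δ1: clk:0→1
  Δ2: r:0→1, v:0→1
  Δ3: p:1→0
  Δ4: x:1→0
  (4Δ to stable)
t=19 Δ0: r=1 u=1 clk=1 v=1 q=0 p=0 x=0
  Δ1: clk:1→0
  (1Δ to stable)

1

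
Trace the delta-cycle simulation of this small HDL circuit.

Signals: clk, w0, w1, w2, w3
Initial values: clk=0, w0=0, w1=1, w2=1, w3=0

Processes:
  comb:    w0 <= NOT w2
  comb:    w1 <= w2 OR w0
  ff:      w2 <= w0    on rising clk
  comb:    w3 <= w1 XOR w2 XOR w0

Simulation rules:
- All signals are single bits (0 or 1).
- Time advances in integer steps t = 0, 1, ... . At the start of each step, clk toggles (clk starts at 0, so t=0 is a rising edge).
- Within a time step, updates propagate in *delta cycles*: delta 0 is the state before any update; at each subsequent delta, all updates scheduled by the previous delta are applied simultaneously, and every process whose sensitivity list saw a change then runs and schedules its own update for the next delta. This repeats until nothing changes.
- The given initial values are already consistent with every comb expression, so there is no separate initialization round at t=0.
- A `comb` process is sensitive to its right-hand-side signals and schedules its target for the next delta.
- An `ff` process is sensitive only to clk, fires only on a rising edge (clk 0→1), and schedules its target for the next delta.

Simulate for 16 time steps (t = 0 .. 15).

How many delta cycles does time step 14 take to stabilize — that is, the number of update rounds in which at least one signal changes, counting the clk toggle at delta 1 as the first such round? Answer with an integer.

[bits: w1,w0,clk,w2,w3]
t=0: Δ0=10010 Δ1=10110 Δ2=10100 Δ3=01101 Δ4=11101 Δ5=11100 | 5Δ
t=1: Δ0=11100 Δ1=11000 | 1Δ
t=2: Δ0=11000 Δ1=11100 Δ2=11110 Δ3=10111 Δ4=10110 | 4Δ
t=3: Δ0=10110 Δ1=10010 | 1Δ
t=4: Δ0=10010 Δ1=10110 Δ2=10100 Δ3=01101 Δ4=11101 Δ5=11100 | 5Δ
t=5: Δ0=11100 Δ1=11000 | 1Δ
t=6: Δ0=11000 Δ1=11100 Δ2=11110 Δ3=10111 Δ4=10110 | 4Δ
t=7: Δ0=10110 Δ1=10010 | 1Δ
t=8: Δ0=10010 Δ1=10110 Δ2=10100 Δ3=01101 Δ4=11101 Δ5=11100 | 5Δ
t=9: Δ0=11100 Δ1=11000 | 1Δ
t=10: Δ0=11000 Δ1=11100 Δ2=11110 Δ3=10111 Δ4=10110 | 4Δ
t=11: Δ0=10110 Δ1=10010 | 1Δ
t=12: Δ0=10010 Δ1=10110 Δ2=10100 Δ3=01101 Δ4=11101 Δ5=11100 | 5Δ
t=13: Δ0=11100 Δ1=11000 | 1Δ
t=14: Δ0=11000 Δ1=11100 Δ2=11110 Δ3=10111 Δ4=10110 | 4Δ
t=15: Δ0=10110 Δ1=10010 | 1Δ

4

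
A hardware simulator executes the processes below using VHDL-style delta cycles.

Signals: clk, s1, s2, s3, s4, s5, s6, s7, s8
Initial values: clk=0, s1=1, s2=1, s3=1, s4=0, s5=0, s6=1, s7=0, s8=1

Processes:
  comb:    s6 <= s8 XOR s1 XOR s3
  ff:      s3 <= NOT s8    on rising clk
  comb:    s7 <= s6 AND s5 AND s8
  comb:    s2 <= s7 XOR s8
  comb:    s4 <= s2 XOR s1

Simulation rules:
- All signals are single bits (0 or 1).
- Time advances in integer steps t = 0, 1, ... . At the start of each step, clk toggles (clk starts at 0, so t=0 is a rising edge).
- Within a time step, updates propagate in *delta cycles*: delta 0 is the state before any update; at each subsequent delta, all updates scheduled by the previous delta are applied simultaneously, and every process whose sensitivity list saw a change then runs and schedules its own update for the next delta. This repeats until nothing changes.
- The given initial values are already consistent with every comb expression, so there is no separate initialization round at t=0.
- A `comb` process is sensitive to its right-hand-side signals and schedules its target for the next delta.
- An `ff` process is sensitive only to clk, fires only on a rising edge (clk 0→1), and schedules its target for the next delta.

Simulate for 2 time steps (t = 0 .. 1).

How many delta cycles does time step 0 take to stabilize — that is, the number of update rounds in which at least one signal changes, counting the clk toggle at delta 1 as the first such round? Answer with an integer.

3

t0.Δ0 clk=0 s2=1 s8=1 s3=1 s1=1 s5=0 s6=1 s4=0 s7=0
t0.Δ1 clk=1 s2=1 s8=1 s3=1 s1=1 s5=0 s6=1 s4=0 s7=0
t0.Δ2 clk=1 s2=1 s8=1 s3=0 s1=1 s5=0 s6=1 s4=0 s7=0
t0.Δ3 clk=1 s2=1 s8=1 s3=0 s1=1 s5=0 s6=0 s4=0 s7=0
t1.Δ0 clk=1 s2=1 s8=1 s3=0 s1=1 s5=0 s6=0 s4=0 s7=0
t1.Δ1 clk=0 s2=1 s8=1 s3=0 s1=1 s5=0 s6=0 s4=0 s7=0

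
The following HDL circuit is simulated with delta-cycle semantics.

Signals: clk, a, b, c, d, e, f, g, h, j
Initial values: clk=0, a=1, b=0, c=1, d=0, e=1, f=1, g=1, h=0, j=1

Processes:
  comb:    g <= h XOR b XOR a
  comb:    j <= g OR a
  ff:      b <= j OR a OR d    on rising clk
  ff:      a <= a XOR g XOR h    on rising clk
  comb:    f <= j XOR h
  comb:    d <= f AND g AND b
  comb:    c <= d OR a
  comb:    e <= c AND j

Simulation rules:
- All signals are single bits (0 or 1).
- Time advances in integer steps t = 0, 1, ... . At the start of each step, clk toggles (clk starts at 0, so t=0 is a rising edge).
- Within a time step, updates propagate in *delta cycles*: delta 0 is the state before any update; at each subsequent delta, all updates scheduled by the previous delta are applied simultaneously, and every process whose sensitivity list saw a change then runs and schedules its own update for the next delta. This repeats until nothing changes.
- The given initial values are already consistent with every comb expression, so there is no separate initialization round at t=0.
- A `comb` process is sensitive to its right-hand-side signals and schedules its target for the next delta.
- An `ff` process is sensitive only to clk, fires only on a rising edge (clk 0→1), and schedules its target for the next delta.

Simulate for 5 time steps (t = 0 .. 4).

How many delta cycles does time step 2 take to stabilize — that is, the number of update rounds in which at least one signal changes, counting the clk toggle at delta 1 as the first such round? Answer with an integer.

t=0 Δ0: j=1 d=0 a=1 g=1 b=0 h=0 c=1 f=1 e=1 clk=0
  Δ1: clk:0→1
  Δ2: a:1→0, b:0→1
  Δ3: d:0→1, c:1→0
  Δ4: c:0→1, e:1→0
  Δ5: e:0→1
  (5Δ to stable)
t=1 Δ0: j=1 d=1 a=0 g=1 b=1 h=0 c=1 f=1 e=1 clk=1
  Δ1: clk:1→0
  (1Δ to stable)
t=2 Δ0: j=1 d=1 a=0 g=1 b=1 h=0 c=1 f=1 e=1 clk=0
  Δ1: clk:0→1
  Δ2: a:0→1
  Δ3: g:1→0
  Δ4: d:1→0
  (4Δ to stable)
t=3 Δ0: j=1 d=0 a=1 g=0 b=1 h=0 c=1 f=1 e=1 clk=1
  Δ1: clk:1→0
  (1Δ to stable)
t=4 Δ0: j=1 d=0 a=1 g=0 b=1 h=0 c=1 f=1 e=1 clk=0
  Δ1: clk:0→1
  (1Δ to stable)

4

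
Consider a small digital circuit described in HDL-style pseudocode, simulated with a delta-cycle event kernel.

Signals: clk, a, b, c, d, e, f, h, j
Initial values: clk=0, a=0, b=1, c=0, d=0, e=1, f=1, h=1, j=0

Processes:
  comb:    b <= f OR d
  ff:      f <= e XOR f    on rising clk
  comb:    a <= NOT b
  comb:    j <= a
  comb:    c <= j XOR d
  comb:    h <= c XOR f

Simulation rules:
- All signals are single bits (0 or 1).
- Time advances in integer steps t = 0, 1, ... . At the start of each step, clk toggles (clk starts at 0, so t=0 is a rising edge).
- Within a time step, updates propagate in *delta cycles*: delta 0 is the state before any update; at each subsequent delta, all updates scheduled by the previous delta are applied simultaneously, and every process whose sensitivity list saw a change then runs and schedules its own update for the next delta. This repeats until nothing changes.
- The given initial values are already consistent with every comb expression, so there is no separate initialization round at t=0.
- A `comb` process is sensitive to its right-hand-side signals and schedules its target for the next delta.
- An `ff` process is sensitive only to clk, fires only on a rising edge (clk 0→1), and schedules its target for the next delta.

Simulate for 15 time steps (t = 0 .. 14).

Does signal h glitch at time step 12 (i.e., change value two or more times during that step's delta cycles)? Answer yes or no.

t0.Δ0 c=0 e=1 clk=0 f=1 d=0 h=1 a=0 b=1 j=0
t0.Δ1 c=0 e=1 clk=1 f=1 d=0 h=1 a=0 b=1 j=0
t0.Δ2 c=0 e=1 clk=1 f=0 d=0 h=1 a=0 b=1 j=0
t0.Δ3 c=0 e=1 clk=1 f=0 d=0 h=0 a=0 b=0 j=0
t0.Δ4 c=0 e=1 clk=1 f=0 d=0 h=0 a=1 b=0 j=0
t0.Δ5 c=0 e=1 clk=1 f=0 d=0 h=0 a=1 b=0 j=1
t0.Δ6 c=1 e=1 clk=1 f=0 d=0 h=0 a=1 b=0 j=1
t0.Δ7 c=1 e=1 clk=1 f=0 d=0 h=1 a=1 b=0 j=1
t1.Δ0 c=1 e=1 clk=1 f=0 d=0 h=1 a=1 b=0 j=1
t1.Δ1 c=1 e=1 clk=0 f=0 d=0 h=1 a=1 b=0 j=1
t2.Δ0 c=1 e=1 clk=0 f=0 d=0 h=1 a=1 b=0 j=1
t2.Δ1 c=1 e=1 clk=1 f=0 d=0 h=1 a=1 b=0 j=1
t2.Δ2 c=1 e=1 clk=1 f=1 d=0 h=1 a=1 b=0 j=1
t2.Δ3 c=1 e=1 clk=1 f=1 d=0 h=0 a=1 b=1 j=1
t2.Δ4 c=1 e=1 clk=1 f=1 d=0 h=0 a=0 b=1 j=1
t2.Δ5 c=1 e=1 clk=1 f=1 d=0 h=0 a=0 b=1 j=0
t2.Δ6 c=0 e=1 clk=1 f=1 d=0 h=0 a=0 b=1 j=0
t2.Δ7 c=0 e=1 clk=1 f=1 d=0 h=1 a=0 b=1 j=0
t3.Δ0 c=0 e=1 clk=1 f=1 d=0 h=1 a=0 b=1 j=0
t3.Δ1 c=0 e=1 clk=0 f=1 d=0 h=1 a=0 b=1 j=0
t4.Δ0 c=0 e=1 clk=0 f=1 d=0 h=1 a=0 b=1 j=0
t4.Δ1 c=0 e=1 clk=1 f=1 d=0 h=1 a=0 b=1 j=0
t4.Δ2 c=0 e=1 clk=1 f=0 d=0 h=1 a=0 b=1 j=0
t4.Δ3 c=0 e=1 clk=1 f=0 d=0 h=0 a=0 b=0 j=0
t4.Δ4 c=0 e=1 clk=1 f=0 d=0 h=0 a=1 b=0 j=0
t4.Δ5 c=0 e=1 clk=1 f=0 d=0 h=0 a=1 b=0 j=1
t4.Δ6 c=1 e=1 clk=1 f=0 d=0 h=0 a=1 b=0 j=1
t4.Δ7 c=1 e=1 clk=1 f=0 d=0 h=1 a=1 b=0 j=1
t5.Δ0 c=1 e=1 clk=1 f=0 d=0 h=1 a=1 b=0 j=1
t5.Δ1 c=1 e=1 clk=0 f=0 d=0 h=1 a=1 b=0 j=1
t6.Δ0 c=1 e=1 clk=0 f=0 d=0 h=1 a=1 b=0 j=1
t6.Δ1 c=1 e=1 clk=1 f=0 d=0 h=1 a=1 b=0 j=1
t6.Δ2 c=1 e=1 clk=1 f=1 d=0 h=1 a=1 b=0 j=1
t6.Δ3 c=1 e=1 clk=1 f=1 d=0 h=0 a=1 b=1 j=1
t6.Δ4 c=1 e=1 clk=1 f=1 d=0 h=0 a=0 b=1 j=1
t6.Δ5 c=1 e=1 clk=1 f=1 d=0 h=0 a=0 b=1 j=0
t6.Δ6 c=0 e=1 clk=1 f=1 d=0 h=0 a=0 b=1 j=0
t6.Δ7 c=0 e=1 clk=1 f=1 d=0 h=1 a=0 b=1 j=0
t7.Δ0 c=0 e=1 clk=1 f=1 d=0 h=1 a=0 b=1 j=0
t7.Δ1 c=0 e=1 clk=0 f=1 d=0 h=1 a=0 b=1 j=0
t8.Δ0 c=0 e=1 clk=0 f=1 d=0 h=1 a=0 b=1 j=0
t8.Δ1 c=0 e=1 clk=1 f=1 d=0 h=1 a=0 b=1 j=0
t8.Δ2 c=0 e=1 clk=1 f=0 d=0 h=1 a=0 b=1 j=0
t8.Δ3 c=0 e=1 clk=1 f=0 d=0 h=0 a=0 b=0 j=0
t8.Δ4 c=0 e=1 clk=1 f=0 d=0 h=0 a=1 b=0 j=0
t8.Δ5 c=0 e=1 clk=1 f=0 d=0 h=0 a=1 b=0 j=1
t8.Δ6 c=1 e=1 clk=1 f=0 d=0 h=0 a=1 b=0 j=1
t8.Δ7 c=1 e=1 clk=1 f=0 d=0 h=1 a=1 b=0 j=1
t9.Δ0 c=1 e=1 clk=1 f=0 d=0 h=1 a=1 b=0 j=1
t9.Δ1 c=1 e=1 clk=0 f=0 d=0 h=1 a=1 b=0 j=1
t10.Δ0 c=1 e=1 clk=0 f=0 d=0 h=1 a=1 b=0 j=1
t10.Δ1 c=1 e=1 clk=1 f=0 d=0 h=1 a=1 b=0 j=1
t10.Δ2 c=1 e=1 clk=1 f=1 d=0 h=1 a=1 b=0 j=1
t10.Δ3 c=1 e=1 clk=1 f=1 d=0 h=0 a=1 b=1 j=1
t10.Δ4 c=1 e=1 clk=1 f=1 d=0 h=0 a=0 b=1 j=1
t10.Δ5 c=1 e=1 clk=1 f=1 d=0 h=0 a=0 b=1 j=0
t10.Δ6 c=0 e=1 clk=1 f=1 d=0 h=0 a=0 b=1 j=0
t10.Δ7 c=0 e=1 clk=1 f=1 d=0 h=1 a=0 b=1 j=0
t11.Δ0 c=0 e=1 clk=1 f=1 d=0 h=1 a=0 b=1 j=0
t11.Δ1 c=0 e=1 clk=0 f=1 d=0 h=1 a=0 b=1 j=0
t12.Δ0 c=0 e=1 clk=0 f=1 d=0 h=1 a=0 b=1 j=0
t12.Δ1 c=0 e=1 clk=1 f=1 d=0 h=1 a=0 b=1 j=0
t12.Δ2 c=0 e=1 clk=1 f=0 d=0 h=1 a=0 b=1 j=0
t12.Δ3 c=0 e=1 clk=1 f=0 d=0 h=0 a=0 b=0 j=0
t12.Δ4 c=0 e=1 clk=1 f=0 d=0 h=0 a=1 b=0 j=0
t12.Δ5 c=0 e=1 clk=1 f=0 d=0 h=0 a=1 b=0 j=1
t12.Δ6 c=1 e=1 clk=1 f=0 d=0 h=0 a=1 b=0 j=1
t12.Δ7 c=1 e=1 clk=1 f=0 d=0 h=1 a=1 b=0 j=1
t13.Δ0 c=1 e=1 clk=1 f=0 d=0 h=1 a=1 b=0 j=1
t13.Δ1 c=1 e=1 clk=0 f=0 d=0 h=1 a=1 b=0 j=1
t14.Δ0 c=1 e=1 clk=0 f=0 d=0 h=1 a=1 b=0 j=1
t14.Δ1 c=1 e=1 clk=1 f=0 d=0 h=1 a=1 b=0 j=1
t14.Δ2 c=1 e=1 clk=1 f=1 d=0 h=1 a=1 b=0 j=1
t14.Δ3 c=1 e=1 clk=1 f=1 d=0 h=0 a=1 b=1 j=1
t14.Δ4 c=1 e=1 clk=1 f=1 d=0 h=0 a=0 b=1 j=1
t14.Δ5 c=1 e=1 clk=1 f=1 d=0 h=0 a=0 b=1 j=0
t14.Δ6 c=0 e=1 clk=1 f=1 d=0 h=0 a=0 b=1 j=0
t14.Δ7 c=0 e=1 clk=1 f=1 d=0 h=1 a=0 b=1 j=0

yes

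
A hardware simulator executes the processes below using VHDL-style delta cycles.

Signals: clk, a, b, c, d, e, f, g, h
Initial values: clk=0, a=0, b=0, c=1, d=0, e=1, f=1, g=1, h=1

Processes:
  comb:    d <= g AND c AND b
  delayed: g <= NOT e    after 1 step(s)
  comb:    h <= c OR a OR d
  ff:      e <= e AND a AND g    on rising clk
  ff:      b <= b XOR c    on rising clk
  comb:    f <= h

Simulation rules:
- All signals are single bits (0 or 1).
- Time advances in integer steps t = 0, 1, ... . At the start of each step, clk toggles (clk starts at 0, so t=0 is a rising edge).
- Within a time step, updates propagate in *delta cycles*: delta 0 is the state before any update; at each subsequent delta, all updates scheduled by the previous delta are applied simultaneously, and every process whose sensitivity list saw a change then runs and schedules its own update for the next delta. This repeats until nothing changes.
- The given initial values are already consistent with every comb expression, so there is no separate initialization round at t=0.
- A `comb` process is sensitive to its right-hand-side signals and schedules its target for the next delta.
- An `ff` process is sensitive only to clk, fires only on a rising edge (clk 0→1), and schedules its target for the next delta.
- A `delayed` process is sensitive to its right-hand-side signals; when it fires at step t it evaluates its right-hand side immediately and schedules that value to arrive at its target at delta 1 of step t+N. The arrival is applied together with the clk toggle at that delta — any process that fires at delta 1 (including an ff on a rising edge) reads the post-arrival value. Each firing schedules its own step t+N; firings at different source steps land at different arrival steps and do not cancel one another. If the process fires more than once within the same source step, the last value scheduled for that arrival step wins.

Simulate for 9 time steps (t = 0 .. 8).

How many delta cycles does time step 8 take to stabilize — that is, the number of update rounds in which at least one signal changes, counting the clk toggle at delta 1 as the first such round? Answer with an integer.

[bits: g,h,clk,c,f,a,d,b,e]
t=0: Δ0=110110001 Δ1=111110001 Δ2=111110010 Δ3=111110110 | 3Δ
t=1: Δ0=111110110 Δ1=110110110 | 1Δ
t=2: Δ0=110110110 Δ1=111110110 Δ2=111110100 Δ3=111110000 | 3Δ
t=3: Δ0=111110000 Δ1=110110000 | 1Δ
t=4: Δ0=110110000 Δ1=111110000 Δ2=111110010 Δ3=111110110 | 3Δ
t=5: Δ0=111110110 Δ1=110110110 | 1Δ
t=6: Δ0=110110110 Δ1=111110110 Δ2=111110100 Δ3=111110000 | 3Δ
t=7: Δ0=111110000 Δ1=110110000 | 1Δ
t=8: Δ0=110110000 Δ1=111110000 Δ2=111110010 Δ3=111110110 | 3Δ

3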